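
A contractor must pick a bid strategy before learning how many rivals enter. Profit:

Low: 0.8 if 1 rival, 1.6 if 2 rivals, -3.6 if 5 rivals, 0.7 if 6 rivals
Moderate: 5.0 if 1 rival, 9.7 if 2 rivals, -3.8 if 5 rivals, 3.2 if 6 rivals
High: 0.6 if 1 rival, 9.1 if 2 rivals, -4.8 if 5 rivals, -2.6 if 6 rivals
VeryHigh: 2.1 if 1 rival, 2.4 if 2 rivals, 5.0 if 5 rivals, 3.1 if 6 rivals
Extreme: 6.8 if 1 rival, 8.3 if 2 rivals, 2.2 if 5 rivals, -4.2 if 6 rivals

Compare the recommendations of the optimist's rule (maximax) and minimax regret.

Row maxima: Low=1.6, Moderate=9.7, High=9.1, VeryHigh=5.0, Extreme=8.3
Best best-case = 9.7 → Moderate.
Column bests: 1 rival=6.8, 2 rivals=9.7, 5 rivals=5.0, 6 rivals=3.2.
Low regrets: 6.0, 8.1, 8.6, 2.5 → max 8.6
Moderate regrets: 1.8, 0.0, 8.8, 0.0 → max 8.8
High regrets: 6.2, 0.6, 9.8, 5.8 → max 9.8
VeryHigh regrets: 4.7, 7.3, 0.0, 0.1 → max 7.3
Extreme regrets: 0.0, 1.4, 2.8, 7.4 → max 7.4
Smallest max regret = 7.3 → VeryHigh.

maximax → Moderate; minimax regret → VeryHigh (disagree)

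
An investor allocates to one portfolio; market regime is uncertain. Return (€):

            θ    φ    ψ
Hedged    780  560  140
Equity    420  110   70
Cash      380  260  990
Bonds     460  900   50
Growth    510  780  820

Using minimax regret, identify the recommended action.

Column bests: θ=780, φ=900, ψ=990.
Hedged regrets: 0, 340, 850 → max 850
Equity regrets: 360, 790, 920 → max 920
Cash regrets: 400, 640, 0 → max 640
Bonds regrets: 320, 0, 940 → max 940
Growth regrets: 270, 120, 170 → max 270
Smallest max regret = 270 → Growth.

Growth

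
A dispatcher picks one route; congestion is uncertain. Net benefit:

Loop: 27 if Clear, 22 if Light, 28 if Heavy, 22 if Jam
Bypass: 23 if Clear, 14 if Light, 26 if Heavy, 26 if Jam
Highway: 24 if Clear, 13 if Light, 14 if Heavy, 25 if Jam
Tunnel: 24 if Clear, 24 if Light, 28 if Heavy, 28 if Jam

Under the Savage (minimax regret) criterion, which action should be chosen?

Column bests: Clear=27, Light=24, Heavy=28, Jam=28.
Loop regrets: 0, 2, 0, 6 → max 6
Bypass regrets: 4, 10, 2, 2 → max 10
Highway regrets: 3, 11, 14, 3 → max 14
Tunnel regrets: 3, 0, 0, 0 → max 3
Smallest max regret = 3 → Tunnel.

Tunnel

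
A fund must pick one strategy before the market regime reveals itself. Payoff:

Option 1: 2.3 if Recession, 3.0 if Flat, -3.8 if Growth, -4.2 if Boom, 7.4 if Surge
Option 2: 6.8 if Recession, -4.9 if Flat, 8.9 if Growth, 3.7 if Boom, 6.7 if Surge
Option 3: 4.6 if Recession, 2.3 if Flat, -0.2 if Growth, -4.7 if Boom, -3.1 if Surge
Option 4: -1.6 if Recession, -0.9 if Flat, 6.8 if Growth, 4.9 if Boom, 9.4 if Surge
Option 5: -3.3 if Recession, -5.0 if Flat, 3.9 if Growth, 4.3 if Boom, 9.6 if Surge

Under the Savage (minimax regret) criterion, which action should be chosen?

Option 2

Column bests: Recession=6.8, Flat=3.0, Growth=8.9, Boom=4.9, Surge=9.6.
Option 1 regrets: 4.5, 0.0, 12.7, 9.1, 2.2 → max 12.7
Option 2 regrets: 0.0, 7.9, 0.0, 1.2, 2.9 → max 7.9
Option 3 regrets: 2.2, 0.7, 9.1, 9.6, 12.7 → max 12.7
Option 4 regrets: 8.4, 3.9, 2.1, 0.0, 0.2 → max 8.4
Option 5 regrets: 10.1, 8.0, 5.0, 0.6, 0.0 → max 10.1
Smallest max regret = 7.9 → Option 2.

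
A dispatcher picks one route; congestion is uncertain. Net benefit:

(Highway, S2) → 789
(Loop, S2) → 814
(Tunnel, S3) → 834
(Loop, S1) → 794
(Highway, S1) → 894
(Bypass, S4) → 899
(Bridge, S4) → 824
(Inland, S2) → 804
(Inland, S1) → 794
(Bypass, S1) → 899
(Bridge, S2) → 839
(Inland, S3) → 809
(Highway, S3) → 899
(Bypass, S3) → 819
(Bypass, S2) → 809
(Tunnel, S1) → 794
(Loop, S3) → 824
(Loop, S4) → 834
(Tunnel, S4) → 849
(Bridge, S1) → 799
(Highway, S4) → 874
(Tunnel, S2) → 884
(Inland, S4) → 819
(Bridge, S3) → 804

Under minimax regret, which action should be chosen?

Column bests: S1=899, S2=884, S3=899, S4=899.
Bypass regrets: 0, 75, 80, 0 → max 80
Inland regrets: 105, 80, 90, 80 → max 105
Tunnel regrets: 105, 0, 65, 50 → max 105
Bridge regrets: 100, 45, 95, 75 → max 100
Highway regrets: 5, 95, 0, 25 → max 95
Loop regrets: 105, 70, 75, 65 → max 105
Smallest max regret = 80 → Bypass.

Bypass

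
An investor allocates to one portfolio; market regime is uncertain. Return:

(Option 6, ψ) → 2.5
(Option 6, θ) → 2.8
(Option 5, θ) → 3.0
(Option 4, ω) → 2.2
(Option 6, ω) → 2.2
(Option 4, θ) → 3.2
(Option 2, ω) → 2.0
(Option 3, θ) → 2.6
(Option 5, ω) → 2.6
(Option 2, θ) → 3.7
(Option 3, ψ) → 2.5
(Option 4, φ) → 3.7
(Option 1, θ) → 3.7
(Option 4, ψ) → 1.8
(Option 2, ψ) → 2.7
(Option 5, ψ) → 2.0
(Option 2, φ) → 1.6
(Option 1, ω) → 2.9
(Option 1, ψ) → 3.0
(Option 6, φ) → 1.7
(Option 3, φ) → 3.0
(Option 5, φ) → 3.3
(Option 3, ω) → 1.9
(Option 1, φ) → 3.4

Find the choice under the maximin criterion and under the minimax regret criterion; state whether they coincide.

maximin → Option 1; minimax regret → Option 1 (agree)

Row minima: Option 1=2.9, Option 2=1.6, Option 3=1.9, Option 4=1.8, Option 5=2.0, Option 6=1.7
Best worst-case = 2.9 → Option 1.
Column bests: θ=3.7, φ=3.7, ψ=3.0, ω=2.9.
Option 1 regrets: 0.0, 0.3, 0.0, 0.0 → max 0.3
Option 2 regrets: 0.0, 2.1, 0.3, 0.9 → max 2.1
Option 3 regrets: 1.1, 0.7, 0.5, 1.0 → max 1.1
Option 4 regrets: 0.5, 0.0, 1.2, 0.7 → max 1.2
Option 5 regrets: 0.7, 0.4, 1.0, 0.3 → max 1.0
Option 6 regrets: 0.9, 2.0, 0.5, 0.7 → max 2.0
Smallest max regret = 0.3 → Option 1.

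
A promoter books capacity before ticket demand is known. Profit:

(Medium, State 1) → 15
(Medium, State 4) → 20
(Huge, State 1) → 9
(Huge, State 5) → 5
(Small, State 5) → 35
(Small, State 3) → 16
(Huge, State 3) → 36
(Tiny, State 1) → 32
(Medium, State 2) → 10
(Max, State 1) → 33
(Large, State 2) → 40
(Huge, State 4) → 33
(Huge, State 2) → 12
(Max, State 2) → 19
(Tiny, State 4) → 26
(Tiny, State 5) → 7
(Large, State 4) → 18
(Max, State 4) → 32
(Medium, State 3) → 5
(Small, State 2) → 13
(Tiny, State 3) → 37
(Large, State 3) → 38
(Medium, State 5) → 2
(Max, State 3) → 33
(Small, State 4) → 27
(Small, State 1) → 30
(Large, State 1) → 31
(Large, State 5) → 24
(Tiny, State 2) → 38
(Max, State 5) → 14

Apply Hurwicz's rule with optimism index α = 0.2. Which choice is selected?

Large

Tiny: 0.2·38 + 0.8·7 = 13.2
Small: 0.2·35 + 0.8·13 = 17.4
Medium: 0.2·20 + 0.8·2 = 5.6
Large: 0.2·40 + 0.8·18 = 22.4
Huge: 0.2·36 + 0.8·5 = 11.2
Max: 0.2·33 + 0.8·14 = 17.8
Highest Hurwicz score = 22.4 → Large.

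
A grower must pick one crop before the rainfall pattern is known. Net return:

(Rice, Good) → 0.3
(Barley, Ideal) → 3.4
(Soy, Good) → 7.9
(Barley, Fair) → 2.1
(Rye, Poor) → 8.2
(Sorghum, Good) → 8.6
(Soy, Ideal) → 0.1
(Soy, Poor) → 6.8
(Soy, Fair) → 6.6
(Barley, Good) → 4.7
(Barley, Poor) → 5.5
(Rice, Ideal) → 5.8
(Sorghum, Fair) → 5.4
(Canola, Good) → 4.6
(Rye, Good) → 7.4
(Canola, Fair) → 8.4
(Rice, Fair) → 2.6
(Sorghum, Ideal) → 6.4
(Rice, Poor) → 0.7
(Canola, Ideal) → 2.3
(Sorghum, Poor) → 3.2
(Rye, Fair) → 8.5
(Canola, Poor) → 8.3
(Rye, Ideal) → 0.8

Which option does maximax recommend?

Row maxima: Soy=7.9, Sorghum=8.6, Canola=8.4, Rye=8.5, Rice=5.8, Barley=5.5
Best best-case = 8.6 → Sorghum.

Sorghum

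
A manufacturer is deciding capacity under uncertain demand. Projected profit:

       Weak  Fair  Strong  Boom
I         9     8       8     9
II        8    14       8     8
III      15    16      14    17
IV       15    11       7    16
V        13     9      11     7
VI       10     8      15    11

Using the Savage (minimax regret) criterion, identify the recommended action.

Column bests: Weak=15, Fair=16, Strong=15, Boom=17.
I regrets: 6, 8, 7, 8 → max 8
II regrets: 7, 2, 7, 9 → max 9
III regrets: 0, 0, 1, 0 → max 1
IV regrets: 0, 5, 8, 1 → max 8
V regrets: 2, 7, 4, 10 → max 10
VI regrets: 5, 8, 0, 6 → max 8
Smallest max regret = 1 → III.

III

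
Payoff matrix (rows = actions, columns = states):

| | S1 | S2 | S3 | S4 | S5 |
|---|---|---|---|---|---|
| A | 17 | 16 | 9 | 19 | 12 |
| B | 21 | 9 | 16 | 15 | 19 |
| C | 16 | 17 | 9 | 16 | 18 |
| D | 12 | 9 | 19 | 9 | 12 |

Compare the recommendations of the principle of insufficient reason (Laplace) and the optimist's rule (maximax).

Row averages: A=14.6, B=16, C=15.2, D=12.2
Highest average = 16 → B.
Row maxima: A=19, B=21, C=18, D=19
Best best-case = 21 → B.

laplace → B; maximax → B (agree)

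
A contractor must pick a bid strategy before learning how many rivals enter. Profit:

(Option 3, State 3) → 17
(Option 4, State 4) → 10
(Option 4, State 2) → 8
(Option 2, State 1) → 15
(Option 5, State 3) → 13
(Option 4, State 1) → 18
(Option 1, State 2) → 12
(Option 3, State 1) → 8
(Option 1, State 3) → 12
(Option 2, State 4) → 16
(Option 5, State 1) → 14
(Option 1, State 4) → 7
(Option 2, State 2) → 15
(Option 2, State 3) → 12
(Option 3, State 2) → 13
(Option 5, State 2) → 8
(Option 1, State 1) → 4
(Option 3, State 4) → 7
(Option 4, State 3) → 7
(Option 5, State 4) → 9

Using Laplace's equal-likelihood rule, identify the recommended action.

Option 2

Row averages: Option 1=8.75, Option 2=14.5, Option 3=11.25, Option 4=10.75, Option 5=11
Highest average = 14.5 → Option 2.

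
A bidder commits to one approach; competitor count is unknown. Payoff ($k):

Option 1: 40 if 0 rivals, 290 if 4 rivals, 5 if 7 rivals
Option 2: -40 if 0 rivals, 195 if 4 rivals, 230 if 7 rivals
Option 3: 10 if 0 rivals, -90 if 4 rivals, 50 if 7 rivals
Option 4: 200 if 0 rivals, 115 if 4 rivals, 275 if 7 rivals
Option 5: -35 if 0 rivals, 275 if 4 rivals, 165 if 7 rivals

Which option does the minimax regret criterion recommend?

Option 4

Column bests: 0 rivals=200, 4 rivals=290, 7 rivals=275.
Option 1 regrets: 160, 0, 270 → max 270
Option 2 regrets: 240, 95, 45 → max 240
Option 3 regrets: 190, 380, 225 → max 380
Option 4 regrets: 0, 175, 0 → max 175
Option 5 regrets: 235, 15, 110 → max 235
Smallest max regret = 175 → Option 4.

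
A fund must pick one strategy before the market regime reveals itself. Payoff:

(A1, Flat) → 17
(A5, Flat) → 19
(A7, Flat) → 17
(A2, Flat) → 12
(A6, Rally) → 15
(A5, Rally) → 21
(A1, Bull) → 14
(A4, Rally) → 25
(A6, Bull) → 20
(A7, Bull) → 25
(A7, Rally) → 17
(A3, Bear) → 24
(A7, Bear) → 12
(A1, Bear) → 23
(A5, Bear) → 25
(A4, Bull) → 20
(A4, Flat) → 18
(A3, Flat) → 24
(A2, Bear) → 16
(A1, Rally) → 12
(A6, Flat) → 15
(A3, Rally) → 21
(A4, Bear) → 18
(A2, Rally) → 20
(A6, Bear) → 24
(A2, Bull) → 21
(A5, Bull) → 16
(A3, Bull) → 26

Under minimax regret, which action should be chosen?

A3

Column bests: Bear=25, Flat=24, Bull=26, Rally=25.
A1 regrets: 2, 7, 12, 13 → max 13
A2 regrets: 9, 12, 5, 5 → max 12
A3 regrets: 1, 0, 0, 4 → max 4
A4 regrets: 7, 6, 6, 0 → max 7
A5 regrets: 0, 5, 10, 4 → max 10
A6 regrets: 1, 9, 6, 10 → max 10
A7 regrets: 13, 7, 1, 8 → max 13
Smallest max regret = 4 → A3.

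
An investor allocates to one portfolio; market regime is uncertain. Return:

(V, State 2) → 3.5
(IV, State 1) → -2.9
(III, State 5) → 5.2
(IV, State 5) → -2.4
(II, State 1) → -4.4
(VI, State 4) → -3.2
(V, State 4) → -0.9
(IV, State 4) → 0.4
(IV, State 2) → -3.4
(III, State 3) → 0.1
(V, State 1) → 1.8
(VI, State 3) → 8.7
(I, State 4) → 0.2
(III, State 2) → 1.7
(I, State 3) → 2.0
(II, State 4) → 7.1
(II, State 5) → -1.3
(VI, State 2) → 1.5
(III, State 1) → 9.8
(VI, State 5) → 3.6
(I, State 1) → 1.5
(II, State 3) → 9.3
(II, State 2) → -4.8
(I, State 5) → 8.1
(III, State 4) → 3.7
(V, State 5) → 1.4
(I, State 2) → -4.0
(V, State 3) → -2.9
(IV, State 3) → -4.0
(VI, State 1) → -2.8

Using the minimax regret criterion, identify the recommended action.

I

Column bests: State 1=9.8, State 2=3.5, State 3=9.3, State 4=7.1, State 5=8.1.
I regrets: 8.3, 7.5, 7.3, 6.9, 0.0 → max 8.3
II regrets: 14.2, 8.3, 0.0, 0.0, 9.4 → max 14.2
III regrets: 0.0, 1.8, 9.2, 3.4, 2.9 → max 9.2
IV regrets: 12.7, 6.9, 13.3, 6.7, 10.5 → max 13.3
V regrets: 8.0, 0.0, 12.2, 8.0, 6.7 → max 12.2
VI regrets: 12.6, 2.0, 0.6, 10.3, 4.5 → max 12.6
Smallest max regret = 8.3 → I.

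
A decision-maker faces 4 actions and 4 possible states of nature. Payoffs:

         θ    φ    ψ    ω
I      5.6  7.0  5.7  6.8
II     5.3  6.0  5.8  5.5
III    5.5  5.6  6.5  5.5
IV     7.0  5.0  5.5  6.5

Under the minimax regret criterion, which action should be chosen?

I

Column bests: θ=7.0, φ=7.0, ψ=6.5, ω=6.8.
I regrets: 1.4, 0.0, 0.8, 0.0 → max 1.4
II regrets: 1.7, 1.0, 0.7, 1.3 → max 1.7
III regrets: 1.5, 1.4, 0.0, 1.3 → max 1.5
IV regrets: 0.0, 2.0, 1.0, 0.3 → max 2.0
Smallest max regret = 1.4 → I.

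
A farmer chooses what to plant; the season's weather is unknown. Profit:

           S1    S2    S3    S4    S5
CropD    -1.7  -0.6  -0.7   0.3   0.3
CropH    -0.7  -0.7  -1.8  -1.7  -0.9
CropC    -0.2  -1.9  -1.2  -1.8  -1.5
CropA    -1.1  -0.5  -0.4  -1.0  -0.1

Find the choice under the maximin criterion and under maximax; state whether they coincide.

maximin → CropA; maximax → CropD (disagree)

Row minima: CropD=-1.7, CropH=-1.8, CropC=-1.9, CropA=-1.1
Best worst-case = -1.1 → CropA.
Row maxima: CropD=0.3, CropH=-0.7, CropC=-0.2, CropA=-0.1
Best best-case = 0.3 → CropD.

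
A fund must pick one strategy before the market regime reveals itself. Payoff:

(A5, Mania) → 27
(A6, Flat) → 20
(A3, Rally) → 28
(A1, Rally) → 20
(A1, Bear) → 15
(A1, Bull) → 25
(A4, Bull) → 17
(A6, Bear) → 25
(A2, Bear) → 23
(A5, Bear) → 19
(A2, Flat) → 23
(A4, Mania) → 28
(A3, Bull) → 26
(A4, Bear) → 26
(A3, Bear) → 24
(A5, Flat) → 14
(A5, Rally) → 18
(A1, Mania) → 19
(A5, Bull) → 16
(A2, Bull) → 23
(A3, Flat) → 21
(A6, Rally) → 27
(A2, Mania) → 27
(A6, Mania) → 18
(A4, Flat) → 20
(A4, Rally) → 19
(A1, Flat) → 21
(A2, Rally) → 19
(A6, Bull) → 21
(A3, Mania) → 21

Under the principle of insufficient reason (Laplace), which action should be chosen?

Row averages: A1=20, A2=23, A3=24, A4=22, A5=18.8, A6=22.2
Highest average = 24 → A3.

A3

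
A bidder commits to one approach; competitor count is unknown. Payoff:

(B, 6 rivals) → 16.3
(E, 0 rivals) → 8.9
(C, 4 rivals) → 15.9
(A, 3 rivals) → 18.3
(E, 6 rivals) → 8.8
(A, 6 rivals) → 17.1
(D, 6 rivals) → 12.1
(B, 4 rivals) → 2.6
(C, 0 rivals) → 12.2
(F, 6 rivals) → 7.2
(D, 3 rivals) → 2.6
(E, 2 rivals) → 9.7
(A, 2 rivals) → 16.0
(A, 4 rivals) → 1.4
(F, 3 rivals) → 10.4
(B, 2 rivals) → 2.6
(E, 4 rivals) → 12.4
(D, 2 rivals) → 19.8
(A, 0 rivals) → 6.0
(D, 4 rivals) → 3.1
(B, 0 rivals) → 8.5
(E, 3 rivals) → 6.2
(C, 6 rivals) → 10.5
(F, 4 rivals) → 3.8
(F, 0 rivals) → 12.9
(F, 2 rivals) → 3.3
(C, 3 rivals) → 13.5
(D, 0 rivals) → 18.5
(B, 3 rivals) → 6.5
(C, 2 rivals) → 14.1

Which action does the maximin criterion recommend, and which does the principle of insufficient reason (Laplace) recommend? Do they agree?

Row minima: A=1.4, B=2.6, C=10.5, D=2.6, E=6.2, F=3.3
Best worst-case = 10.5 → C.
Row averages: A=11.76, B=7.3, C=13.24, D=11.22, E=9.2, F=7.52
Highest average = 13.24 → C.

maximin → C; laplace → C (agree)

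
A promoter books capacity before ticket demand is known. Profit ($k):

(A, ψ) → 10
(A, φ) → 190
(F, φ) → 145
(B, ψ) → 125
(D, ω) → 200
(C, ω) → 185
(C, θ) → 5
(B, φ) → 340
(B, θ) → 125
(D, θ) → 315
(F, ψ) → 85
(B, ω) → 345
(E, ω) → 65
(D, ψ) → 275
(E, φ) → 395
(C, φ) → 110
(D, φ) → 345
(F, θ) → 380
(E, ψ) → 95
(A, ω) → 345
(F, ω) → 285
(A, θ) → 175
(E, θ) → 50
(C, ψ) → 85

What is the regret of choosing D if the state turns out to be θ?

Best payoff under θ is 380.
Regret = 380 − 315 = 65.

65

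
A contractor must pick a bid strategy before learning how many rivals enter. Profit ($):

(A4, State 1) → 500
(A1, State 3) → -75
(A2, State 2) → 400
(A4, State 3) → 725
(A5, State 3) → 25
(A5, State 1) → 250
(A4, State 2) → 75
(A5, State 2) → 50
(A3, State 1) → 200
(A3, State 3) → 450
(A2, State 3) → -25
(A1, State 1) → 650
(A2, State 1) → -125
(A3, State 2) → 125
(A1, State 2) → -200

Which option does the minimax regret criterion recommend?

A4

Column bests: State 1=650, State 2=400, State 3=725.
A1 regrets: 0, 600, 800 → max 800
A2 regrets: 775, 0, 750 → max 775
A3 regrets: 450, 275, 275 → max 450
A4 regrets: 150, 325, 0 → max 325
A5 regrets: 400, 350, 700 → max 700
Smallest max regret = 325 → A4.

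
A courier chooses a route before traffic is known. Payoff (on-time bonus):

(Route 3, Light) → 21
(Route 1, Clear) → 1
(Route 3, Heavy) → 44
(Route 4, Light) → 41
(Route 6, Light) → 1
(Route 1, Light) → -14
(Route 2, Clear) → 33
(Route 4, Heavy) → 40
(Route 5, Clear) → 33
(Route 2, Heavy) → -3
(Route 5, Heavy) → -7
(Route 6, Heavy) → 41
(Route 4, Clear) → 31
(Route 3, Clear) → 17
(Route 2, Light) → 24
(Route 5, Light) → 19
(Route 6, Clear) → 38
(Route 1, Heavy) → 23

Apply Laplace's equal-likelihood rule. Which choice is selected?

Route 4

Row averages: Route 1=10/3, Route 2=18, Route 3=82/3, Route 4=112/3, Route 5=15, Route 6=80/3
Highest average = 112/3 → Route 4.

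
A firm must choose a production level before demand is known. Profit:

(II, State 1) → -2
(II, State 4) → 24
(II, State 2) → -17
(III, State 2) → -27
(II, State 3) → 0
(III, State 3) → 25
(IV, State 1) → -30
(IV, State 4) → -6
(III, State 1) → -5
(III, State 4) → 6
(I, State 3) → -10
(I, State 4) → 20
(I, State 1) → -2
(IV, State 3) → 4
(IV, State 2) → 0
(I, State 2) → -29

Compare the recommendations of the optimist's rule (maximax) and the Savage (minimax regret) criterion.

maximax → III; minimax regret → II (disagree)

Row maxima: I=20, II=24, III=25, IV=4
Best best-case = 25 → III.
Column bests: State 1=-2, State 2=0, State 3=25, State 4=24.
I regrets: 0, 29, 35, 4 → max 35
II regrets: 0, 17, 25, 0 → max 25
III regrets: 3, 27, 0, 18 → max 27
IV regrets: 28, 0, 21, 30 → max 30
Smallest max regret = 25 → II.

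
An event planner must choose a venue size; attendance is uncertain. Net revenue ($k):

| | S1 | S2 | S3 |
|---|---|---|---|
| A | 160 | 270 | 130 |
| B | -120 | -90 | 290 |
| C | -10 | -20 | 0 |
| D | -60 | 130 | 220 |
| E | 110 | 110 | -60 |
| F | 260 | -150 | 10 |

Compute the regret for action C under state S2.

Best payoff under S2 is 270.
Regret = 270 − (-20) = 290.

290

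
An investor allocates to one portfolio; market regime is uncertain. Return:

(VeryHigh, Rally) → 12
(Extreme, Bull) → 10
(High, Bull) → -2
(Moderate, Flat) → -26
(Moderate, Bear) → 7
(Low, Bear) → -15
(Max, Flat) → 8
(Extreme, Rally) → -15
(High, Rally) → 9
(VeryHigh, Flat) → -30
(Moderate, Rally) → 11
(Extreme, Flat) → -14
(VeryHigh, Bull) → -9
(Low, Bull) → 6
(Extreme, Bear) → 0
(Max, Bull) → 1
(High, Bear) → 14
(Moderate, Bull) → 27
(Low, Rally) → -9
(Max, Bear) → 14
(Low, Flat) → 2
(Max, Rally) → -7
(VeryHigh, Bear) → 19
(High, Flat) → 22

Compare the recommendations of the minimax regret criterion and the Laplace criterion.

minimax regret → Max; laplace → High (disagree)

Column bests: Bear=19, Flat=22, Bull=27, Rally=12.
Low regrets: 34, 20, 21, 21 → max 34
Moderate regrets: 12, 48, 0, 1 → max 48
High regrets: 5, 0, 29, 3 → max 29
VeryHigh regrets: 0, 52, 36, 0 → max 52
Extreme regrets: 19, 36, 17, 27 → max 36
Max regrets: 5, 14, 26, 19 → max 26
Smallest max regret = 26 → Max.
Row averages: Low=-4, Moderate=4.75, High=10.75, VeryHigh=-2, Extreme=-4.75, Max=4
Highest average = 10.75 → High.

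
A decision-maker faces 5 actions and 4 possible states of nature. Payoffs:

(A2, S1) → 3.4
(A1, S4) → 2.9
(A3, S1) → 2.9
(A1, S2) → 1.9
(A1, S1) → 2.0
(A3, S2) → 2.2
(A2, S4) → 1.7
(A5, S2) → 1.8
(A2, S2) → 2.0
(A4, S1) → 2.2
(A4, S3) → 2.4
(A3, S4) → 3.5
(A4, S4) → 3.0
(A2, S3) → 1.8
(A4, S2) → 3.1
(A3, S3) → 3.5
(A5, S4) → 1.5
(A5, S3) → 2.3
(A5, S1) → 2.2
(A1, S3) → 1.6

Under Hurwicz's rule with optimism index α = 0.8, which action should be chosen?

A1: 0.8·2.9 + 0.2·1.6 = 2.64
A2: 0.8·3.4 + 0.2·1.7 = 3.06
A3: 0.8·3.5 + 0.2·2.2 = 3.24
A4: 0.8·3.1 + 0.2·2.2 = 2.92
A5: 0.8·2.3 + 0.2·1.5 = 2.14
Highest Hurwicz score = 3.24 → A3.

A3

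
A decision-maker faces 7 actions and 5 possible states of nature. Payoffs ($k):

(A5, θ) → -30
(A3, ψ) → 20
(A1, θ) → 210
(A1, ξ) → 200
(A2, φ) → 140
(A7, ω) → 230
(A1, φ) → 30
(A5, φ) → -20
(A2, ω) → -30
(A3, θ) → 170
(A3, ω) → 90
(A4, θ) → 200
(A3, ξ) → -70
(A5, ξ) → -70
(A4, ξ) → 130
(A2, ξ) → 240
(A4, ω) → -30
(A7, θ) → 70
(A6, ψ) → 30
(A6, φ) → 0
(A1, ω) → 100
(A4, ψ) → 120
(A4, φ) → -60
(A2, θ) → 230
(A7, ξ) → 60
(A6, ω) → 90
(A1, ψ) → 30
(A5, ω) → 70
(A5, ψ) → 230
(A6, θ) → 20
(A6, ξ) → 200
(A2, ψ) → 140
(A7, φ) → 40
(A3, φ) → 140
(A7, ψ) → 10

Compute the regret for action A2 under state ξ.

0

Best payoff under ξ is 240.
Regret = 240 − 240 = 0.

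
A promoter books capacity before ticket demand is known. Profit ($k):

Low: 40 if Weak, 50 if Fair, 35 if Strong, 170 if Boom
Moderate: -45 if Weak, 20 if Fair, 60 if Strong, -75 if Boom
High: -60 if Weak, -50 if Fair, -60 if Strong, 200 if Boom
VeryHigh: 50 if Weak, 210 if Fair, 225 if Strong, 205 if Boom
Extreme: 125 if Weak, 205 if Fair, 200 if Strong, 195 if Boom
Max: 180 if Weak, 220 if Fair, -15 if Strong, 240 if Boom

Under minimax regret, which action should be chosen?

Column bests: Weak=180, Fair=220, Strong=225, Boom=240.
Low regrets: 140, 170, 190, 70 → max 190
Moderate regrets: 225, 200, 165, 315 → max 315
High regrets: 240, 270, 285, 40 → max 285
VeryHigh regrets: 130, 10, 0, 35 → max 130
Extreme regrets: 55, 15, 25, 45 → max 55
Max regrets: 0, 0, 240, 0 → max 240
Smallest max regret = 55 → Extreme.

Extreme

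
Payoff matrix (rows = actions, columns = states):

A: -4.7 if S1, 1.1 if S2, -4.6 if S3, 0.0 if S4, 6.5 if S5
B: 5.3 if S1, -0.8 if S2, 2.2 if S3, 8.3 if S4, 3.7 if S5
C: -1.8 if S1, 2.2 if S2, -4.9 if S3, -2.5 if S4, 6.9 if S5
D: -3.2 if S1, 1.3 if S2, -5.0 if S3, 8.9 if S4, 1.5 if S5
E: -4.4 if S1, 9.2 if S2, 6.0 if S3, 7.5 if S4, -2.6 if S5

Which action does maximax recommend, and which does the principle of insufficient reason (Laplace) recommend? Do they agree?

Row maxima: A=6.5, B=8.3, C=6.9, D=8.9, E=9.2
Best best-case = 9.2 → E.
Row averages: A=-0.34, B=3.74, C=-0.02, D=0.7, E=3.14
Highest average = 3.74 → B.

maximax → E; laplace → B (disagree)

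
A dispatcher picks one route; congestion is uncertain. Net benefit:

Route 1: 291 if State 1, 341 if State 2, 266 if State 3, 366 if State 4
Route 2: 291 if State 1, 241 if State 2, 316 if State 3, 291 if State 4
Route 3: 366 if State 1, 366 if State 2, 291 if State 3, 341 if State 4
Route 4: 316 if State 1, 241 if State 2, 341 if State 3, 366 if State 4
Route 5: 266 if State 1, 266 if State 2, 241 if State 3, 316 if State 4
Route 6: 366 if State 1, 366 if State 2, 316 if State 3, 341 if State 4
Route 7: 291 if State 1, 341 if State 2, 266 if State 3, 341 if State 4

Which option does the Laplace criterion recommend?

Row averages: Route 1=316, Route 2=284.75, Route 3=341, Route 4=316, Route 5=272.25, Route 6=347.25, Route 7=309.75
Highest average = 347.25 → Route 6.

Route 6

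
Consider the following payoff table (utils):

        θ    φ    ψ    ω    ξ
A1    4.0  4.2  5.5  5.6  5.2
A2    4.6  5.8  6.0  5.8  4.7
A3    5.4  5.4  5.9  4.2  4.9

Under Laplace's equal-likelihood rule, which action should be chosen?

Row averages: A1=4.9, A2=5.38, A3=5.16
Highest average = 5.38 → A2.

A2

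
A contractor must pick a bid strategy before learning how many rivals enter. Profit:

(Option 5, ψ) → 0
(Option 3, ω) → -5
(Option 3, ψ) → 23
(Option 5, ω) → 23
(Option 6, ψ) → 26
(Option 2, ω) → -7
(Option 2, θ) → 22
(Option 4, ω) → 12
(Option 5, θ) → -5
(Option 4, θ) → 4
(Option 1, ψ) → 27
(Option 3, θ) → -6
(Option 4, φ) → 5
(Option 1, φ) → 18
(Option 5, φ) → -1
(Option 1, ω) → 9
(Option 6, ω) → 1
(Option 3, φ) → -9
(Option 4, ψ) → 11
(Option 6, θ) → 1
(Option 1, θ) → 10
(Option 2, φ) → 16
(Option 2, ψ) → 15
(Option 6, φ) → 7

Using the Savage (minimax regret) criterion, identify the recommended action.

Column bests: θ=22, φ=18, ψ=27, ω=23.
Option 1 regrets: 12, 0, 0, 14 → max 14
Option 2 regrets: 0, 2, 12, 30 → max 30
Option 3 regrets: 28, 27, 4, 28 → max 28
Option 4 regrets: 18, 13, 16, 11 → max 18
Option 5 regrets: 27, 19, 27, 0 → max 27
Option 6 regrets: 21, 11, 1, 22 → max 22
Smallest max regret = 14 → Option 1.

Option 1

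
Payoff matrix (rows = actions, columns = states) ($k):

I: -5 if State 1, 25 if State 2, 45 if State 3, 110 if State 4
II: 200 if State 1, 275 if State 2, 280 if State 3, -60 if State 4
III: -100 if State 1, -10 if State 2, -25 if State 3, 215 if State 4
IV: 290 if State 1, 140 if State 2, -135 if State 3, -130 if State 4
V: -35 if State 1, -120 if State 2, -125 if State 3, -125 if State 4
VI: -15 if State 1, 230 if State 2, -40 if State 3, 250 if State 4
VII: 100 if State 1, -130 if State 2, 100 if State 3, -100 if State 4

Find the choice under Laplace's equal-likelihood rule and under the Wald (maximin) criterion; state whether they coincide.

laplace → II; maximin → I (disagree)

Row averages: I=43.75, II=173.75, III=20, IV=41.25, V=-101.25, VI=106.25, VII=-7.5
Highest average = 173.75 → II.
Row minima: I=-5, II=-60, III=-100, IV=-135, V=-125, VI=-40, VII=-130
Best worst-case = -5 → I.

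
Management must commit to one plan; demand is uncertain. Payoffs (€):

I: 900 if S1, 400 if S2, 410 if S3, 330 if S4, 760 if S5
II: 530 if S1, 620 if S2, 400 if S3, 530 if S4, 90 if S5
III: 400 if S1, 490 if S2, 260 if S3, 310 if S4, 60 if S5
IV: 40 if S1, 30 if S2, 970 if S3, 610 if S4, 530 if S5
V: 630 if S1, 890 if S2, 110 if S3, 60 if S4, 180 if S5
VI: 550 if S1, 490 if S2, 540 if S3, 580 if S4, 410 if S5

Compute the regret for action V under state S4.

Best payoff under S4 is 610.
Regret = 610 − 60 = 550.

550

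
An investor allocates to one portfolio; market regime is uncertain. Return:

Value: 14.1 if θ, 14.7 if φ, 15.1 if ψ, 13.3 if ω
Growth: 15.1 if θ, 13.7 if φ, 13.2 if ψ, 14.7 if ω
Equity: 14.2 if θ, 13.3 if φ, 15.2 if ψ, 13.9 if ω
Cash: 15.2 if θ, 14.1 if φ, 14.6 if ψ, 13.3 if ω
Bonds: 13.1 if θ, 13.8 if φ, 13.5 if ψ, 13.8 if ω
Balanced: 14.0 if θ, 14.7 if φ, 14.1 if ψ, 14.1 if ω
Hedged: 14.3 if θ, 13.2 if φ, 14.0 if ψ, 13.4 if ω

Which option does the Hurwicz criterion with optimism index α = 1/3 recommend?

Balanced

Value: 1/3·15.1 + 2/3·13.3 = 13.9
Growth: 1/3·15.1 + 2/3·13.2 = 83/6
Equity: 1/3·15.2 + 2/3·13.3 = 209/15
Cash: 1/3·15.2 + 2/3·13.3 = 209/15
Bonds: 1/3·13.8 + 2/3·13.1 = 40/3
Balanced: 1/3·14.7 + 2/3·14.0 = 427/30
Hedged: 1/3·14.3 + 2/3·13.2 = 407/30
Highest Hurwicz score = 427/30 → Balanced.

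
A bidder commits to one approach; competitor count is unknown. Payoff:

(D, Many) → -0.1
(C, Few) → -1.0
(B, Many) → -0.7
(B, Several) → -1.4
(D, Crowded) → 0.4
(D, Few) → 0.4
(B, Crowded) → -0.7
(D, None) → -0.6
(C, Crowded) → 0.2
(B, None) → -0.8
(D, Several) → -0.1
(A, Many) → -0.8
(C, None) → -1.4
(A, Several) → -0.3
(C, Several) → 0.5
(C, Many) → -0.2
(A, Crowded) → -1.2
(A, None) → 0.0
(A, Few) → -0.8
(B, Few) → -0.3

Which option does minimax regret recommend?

D

Column bests: None=0.0, Few=0.4, Several=0.5, Many=-0.1, Crowded=0.4.
A regrets: 0.0, 1.2, 0.8, 0.7, 1.6 → max 1.6
B regrets: 0.8, 0.7, 1.9, 0.6, 1.1 → max 1.9
C regrets: 1.4, 1.4, 0.0, 0.1, 0.2 → max 1.4
D regrets: 0.6, 0.0, 0.6, 0.0, 0.0 → max 0.6
Smallest max regret = 0.6 → D.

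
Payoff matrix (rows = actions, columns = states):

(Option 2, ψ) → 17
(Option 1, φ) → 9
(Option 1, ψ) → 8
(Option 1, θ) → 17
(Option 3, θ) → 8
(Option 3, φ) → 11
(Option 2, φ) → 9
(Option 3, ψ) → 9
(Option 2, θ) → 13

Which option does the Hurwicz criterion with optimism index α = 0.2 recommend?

Option 1: 0.2·17 + 0.8·8 = 9.8
Option 2: 0.2·17 + 0.8·9 = 10.6
Option 3: 0.2·11 + 0.8·8 = 8.6
Highest Hurwicz score = 10.6 → Option 2.

Option 2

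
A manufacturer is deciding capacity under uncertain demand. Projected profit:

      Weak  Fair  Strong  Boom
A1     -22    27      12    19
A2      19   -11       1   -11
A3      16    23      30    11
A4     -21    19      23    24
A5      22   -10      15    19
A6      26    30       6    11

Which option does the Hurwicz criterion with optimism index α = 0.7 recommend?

A1: 0.7·27 + 0.3·(-22) = 12.3
A2: 0.7·19 + 0.3·(-11) = 10
A3: 0.7·30 + 0.3·11 = 24.3
A4: 0.7·24 + 0.3·(-21) = 10.5
A5: 0.7·22 + 0.3·(-10) = 12.4
A6: 0.7·30 + 0.3·6 = 22.8
Highest Hurwicz score = 24.3 → A3.

A3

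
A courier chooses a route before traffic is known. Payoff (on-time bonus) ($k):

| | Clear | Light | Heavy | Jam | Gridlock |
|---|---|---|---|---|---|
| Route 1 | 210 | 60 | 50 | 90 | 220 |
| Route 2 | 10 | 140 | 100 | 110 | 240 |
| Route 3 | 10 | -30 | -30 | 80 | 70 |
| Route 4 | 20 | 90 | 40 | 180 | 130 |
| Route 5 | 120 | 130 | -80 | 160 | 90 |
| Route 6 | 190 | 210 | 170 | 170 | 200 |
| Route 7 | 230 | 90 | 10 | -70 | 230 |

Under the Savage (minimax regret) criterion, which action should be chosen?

Route 6

Column bests: Clear=230, Light=210, Heavy=170, Jam=180, Gridlock=240.
Route 1 regrets: 20, 150, 120, 90, 20 → max 150
Route 2 regrets: 220, 70, 70, 70, 0 → max 220
Route 3 regrets: 220, 240, 200, 100, 170 → max 240
Route 4 regrets: 210, 120, 130, 0, 110 → max 210
Route 5 regrets: 110, 80, 250, 20, 150 → max 250
Route 6 regrets: 40, 0, 0, 10, 40 → max 40
Route 7 regrets: 0, 120, 160, 250, 10 → max 250
Smallest max regret = 40 → Route 6.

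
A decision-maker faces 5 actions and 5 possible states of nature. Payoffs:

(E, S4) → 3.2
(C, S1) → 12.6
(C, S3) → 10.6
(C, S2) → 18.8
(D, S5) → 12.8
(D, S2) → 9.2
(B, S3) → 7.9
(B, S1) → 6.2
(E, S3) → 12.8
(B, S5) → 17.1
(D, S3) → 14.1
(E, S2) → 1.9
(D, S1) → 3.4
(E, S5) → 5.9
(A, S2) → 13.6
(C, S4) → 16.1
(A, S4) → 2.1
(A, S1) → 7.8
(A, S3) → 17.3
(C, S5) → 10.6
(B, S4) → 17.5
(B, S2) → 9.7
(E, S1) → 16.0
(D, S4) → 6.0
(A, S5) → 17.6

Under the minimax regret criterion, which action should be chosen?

Column bests: S1=16.0, S2=18.8, S3=17.3, S4=17.5, S5=17.6.
A regrets: 8.2, 5.2, 0.0, 15.4, 0.0 → max 15.4
B regrets: 9.8, 9.1, 9.4, 0.0, 0.5 → max 9.8
C regrets: 3.4, 0.0, 6.7, 1.4, 7.0 → max 7.0
D regrets: 12.6, 9.6, 3.2, 11.5, 4.8 → max 12.6
E regrets: 0.0, 16.9, 4.5, 14.3, 11.7 → max 16.9
Smallest max regret = 7.0 → C.

C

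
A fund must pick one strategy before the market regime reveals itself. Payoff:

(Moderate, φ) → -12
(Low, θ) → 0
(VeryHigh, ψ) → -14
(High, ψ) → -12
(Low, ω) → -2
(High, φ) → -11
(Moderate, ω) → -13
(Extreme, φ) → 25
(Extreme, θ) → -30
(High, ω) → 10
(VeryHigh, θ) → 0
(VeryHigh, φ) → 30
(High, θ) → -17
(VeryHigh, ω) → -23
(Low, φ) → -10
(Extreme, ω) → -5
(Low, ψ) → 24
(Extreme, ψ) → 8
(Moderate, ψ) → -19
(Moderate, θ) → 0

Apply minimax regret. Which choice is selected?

Column bests: θ=0, φ=30, ψ=24, ω=10.
Low regrets: 0, 40, 0, 12 → max 40
Moderate regrets: 0, 42, 43, 23 → max 43
High regrets: 17, 41, 36, 0 → max 41
VeryHigh regrets: 0, 0, 38, 33 → max 38
Extreme regrets: 30, 5, 16, 15 → max 30
Smallest max regret = 30 → Extreme.

Extreme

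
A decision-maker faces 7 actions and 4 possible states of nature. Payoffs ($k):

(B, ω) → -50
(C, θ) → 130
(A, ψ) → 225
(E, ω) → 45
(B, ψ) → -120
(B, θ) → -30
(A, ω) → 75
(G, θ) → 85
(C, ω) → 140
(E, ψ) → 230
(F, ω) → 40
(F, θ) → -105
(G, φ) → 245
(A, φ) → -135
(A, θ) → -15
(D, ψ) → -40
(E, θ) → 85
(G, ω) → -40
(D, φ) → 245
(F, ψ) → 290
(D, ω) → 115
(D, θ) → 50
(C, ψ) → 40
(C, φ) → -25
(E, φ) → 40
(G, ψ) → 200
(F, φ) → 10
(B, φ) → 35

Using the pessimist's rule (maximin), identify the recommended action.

E

Row minima: A=-135, B=-120, C=-25, D=-40, E=40, F=-105, G=-40
Best worst-case = 40 → E.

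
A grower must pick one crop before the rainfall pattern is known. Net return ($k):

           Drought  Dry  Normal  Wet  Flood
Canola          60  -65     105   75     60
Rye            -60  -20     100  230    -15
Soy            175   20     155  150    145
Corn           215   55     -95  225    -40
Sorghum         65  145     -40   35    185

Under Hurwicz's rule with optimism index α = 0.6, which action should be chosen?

Canola: 0.6·105 + 0.4·(-65) = 37
Rye: 0.6·230 + 0.4·(-60) = 114
Soy: 0.6·175 + 0.4·20 = 113
Corn: 0.6·225 + 0.4·(-95) = 97
Sorghum: 0.6·185 + 0.4·(-40) = 95
Highest Hurwicz score = 114 → Rye.

Rye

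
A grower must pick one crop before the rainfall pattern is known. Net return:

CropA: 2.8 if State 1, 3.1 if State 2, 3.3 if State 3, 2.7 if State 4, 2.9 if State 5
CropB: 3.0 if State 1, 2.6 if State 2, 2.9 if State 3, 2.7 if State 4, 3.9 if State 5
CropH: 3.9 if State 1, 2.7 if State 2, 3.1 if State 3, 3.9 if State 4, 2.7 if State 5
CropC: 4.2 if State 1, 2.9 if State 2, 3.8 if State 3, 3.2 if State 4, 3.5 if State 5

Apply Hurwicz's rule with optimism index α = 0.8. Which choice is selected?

CropA: 0.8·3.3 + 0.2·2.7 = 3.18
CropB: 0.8·3.9 + 0.2·2.6 = 3.64
CropH: 0.8·3.9 + 0.2·2.7 = 3.66
CropC: 0.8·4.2 + 0.2·2.9 = 3.94
Highest Hurwicz score = 3.94 → CropC.

CropC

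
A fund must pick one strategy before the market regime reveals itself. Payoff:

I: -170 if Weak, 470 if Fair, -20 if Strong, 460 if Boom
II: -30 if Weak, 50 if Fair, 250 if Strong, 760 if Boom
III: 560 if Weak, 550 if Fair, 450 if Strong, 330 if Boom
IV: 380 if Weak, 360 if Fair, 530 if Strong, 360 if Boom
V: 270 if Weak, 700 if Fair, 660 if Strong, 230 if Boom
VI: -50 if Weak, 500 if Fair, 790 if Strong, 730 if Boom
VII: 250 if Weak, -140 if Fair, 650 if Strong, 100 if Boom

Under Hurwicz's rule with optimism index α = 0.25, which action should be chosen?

I: 0.25·470 + 0.75·(-170) = -10
II: 0.25·760 + 0.75·(-30) = 167.5
III: 0.25·560 + 0.75·330 = 387.5
IV: 0.25·530 + 0.75·360 = 402.5
V: 0.25·700 + 0.75·230 = 347.5
VI: 0.25·790 + 0.75·(-50) = 160
VII: 0.25·650 + 0.75·(-140) = 57.5
Highest Hurwicz score = 402.5 → IV.

IV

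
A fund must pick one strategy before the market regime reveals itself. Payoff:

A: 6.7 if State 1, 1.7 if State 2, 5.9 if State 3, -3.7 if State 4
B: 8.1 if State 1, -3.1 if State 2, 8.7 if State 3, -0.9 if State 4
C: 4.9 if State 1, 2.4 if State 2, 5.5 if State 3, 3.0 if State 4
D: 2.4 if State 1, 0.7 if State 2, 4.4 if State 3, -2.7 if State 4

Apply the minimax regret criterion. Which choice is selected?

C

Column bests: State 1=8.1, State 2=2.4, State 3=8.7, State 4=3.0.
A regrets: 1.4, 0.7, 2.8, 6.7 → max 6.7
B regrets: 0.0, 5.5, 0.0, 3.9 → max 5.5
C regrets: 3.2, 0.0, 3.2, 0.0 → max 3.2
D regrets: 5.7, 1.7, 4.3, 5.7 → max 5.7
Smallest max regret = 3.2 → C.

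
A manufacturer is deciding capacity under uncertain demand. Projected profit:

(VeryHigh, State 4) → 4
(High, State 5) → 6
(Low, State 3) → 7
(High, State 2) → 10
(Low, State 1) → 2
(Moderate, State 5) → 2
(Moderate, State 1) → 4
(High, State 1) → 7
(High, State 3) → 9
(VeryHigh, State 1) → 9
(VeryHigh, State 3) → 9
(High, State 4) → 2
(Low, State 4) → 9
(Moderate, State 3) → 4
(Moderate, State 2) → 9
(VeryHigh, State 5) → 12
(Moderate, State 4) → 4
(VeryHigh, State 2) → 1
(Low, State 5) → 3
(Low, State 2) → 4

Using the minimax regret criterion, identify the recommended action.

High

Column bests: State 1=9, State 2=10, State 3=9, State 4=9, State 5=12.
Low regrets: 7, 6, 2, 0, 9 → max 9
Moderate regrets: 5, 1, 5, 5, 10 → max 10
High regrets: 2, 0, 0, 7, 6 → max 7
VeryHigh regrets: 0, 9, 0, 5, 0 → max 9
Smallest max regret = 7 → High.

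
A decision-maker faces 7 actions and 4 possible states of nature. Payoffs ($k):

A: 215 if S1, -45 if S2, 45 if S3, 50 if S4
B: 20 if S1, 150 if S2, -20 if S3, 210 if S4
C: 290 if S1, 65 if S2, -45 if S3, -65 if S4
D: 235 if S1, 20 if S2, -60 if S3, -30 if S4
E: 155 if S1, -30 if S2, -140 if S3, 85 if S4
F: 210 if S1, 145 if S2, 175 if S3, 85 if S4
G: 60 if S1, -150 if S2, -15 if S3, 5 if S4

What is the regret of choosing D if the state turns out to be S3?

235

Best payoff under S3 is 175.
Regret = 175 − (-60) = 235.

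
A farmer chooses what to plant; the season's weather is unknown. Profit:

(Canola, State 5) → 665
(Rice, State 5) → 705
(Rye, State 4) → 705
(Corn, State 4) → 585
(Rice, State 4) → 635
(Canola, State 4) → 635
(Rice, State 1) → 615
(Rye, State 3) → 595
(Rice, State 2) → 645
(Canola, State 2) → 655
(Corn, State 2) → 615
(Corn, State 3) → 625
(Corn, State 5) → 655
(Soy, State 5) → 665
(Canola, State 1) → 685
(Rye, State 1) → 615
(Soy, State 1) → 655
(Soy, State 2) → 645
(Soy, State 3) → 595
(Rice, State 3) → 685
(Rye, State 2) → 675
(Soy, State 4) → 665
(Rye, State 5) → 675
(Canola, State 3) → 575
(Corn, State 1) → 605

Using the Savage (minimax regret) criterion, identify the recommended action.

Column bests: State 1=685, State 2=675, State 3=685, State 4=705, State 5=705.
Soy regrets: 30, 30, 90, 40, 40 → max 90
Rice regrets: 70, 30, 0, 70, 0 → max 70
Corn regrets: 80, 60, 60, 120, 50 → max 120
Rye regrets: 70, 0, 90, 0, 30 → max 90
Canola regrets: 0, 20, 110, 70, 40 → max 110
Smallest max regret = 70 → Rice.

Rice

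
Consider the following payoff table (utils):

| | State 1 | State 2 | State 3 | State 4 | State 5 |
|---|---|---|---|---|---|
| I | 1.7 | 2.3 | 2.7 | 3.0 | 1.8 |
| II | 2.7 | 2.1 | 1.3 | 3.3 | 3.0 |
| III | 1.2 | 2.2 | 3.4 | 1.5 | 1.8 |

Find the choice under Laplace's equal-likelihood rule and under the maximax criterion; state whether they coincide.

Row averages: I=2.3, II=2.48, III=2.02
Highest average = 2.48 → II.
Row maxima: I=3.0, II=3.3, III=3.4
Best best-case = 3.4 → III.

laplace → II; maximax → III (disagree)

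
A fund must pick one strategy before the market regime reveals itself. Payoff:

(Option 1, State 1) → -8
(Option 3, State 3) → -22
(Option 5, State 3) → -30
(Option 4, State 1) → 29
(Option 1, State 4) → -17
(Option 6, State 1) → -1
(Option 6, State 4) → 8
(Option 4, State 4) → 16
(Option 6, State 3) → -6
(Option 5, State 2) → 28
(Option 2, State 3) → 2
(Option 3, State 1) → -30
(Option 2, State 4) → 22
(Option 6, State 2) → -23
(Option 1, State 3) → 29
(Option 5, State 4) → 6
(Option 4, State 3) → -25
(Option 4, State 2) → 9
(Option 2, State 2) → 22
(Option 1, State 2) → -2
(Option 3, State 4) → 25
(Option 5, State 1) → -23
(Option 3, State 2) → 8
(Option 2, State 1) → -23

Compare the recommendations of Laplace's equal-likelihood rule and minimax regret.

laplace → Option 4; minimax regret → Option 1 (disagree)

Row averages: Option 1=0.5, Option 2=5.75, Option 3=-4.75, Option 4=7.25, Option 5=-4.75, Option 6=-5.5
Highest average = 7.25 → Option 4.
Column bests: State 1=29, State 2=28, State 3=29, State 4=25.
Option 1 regrets: 37, 30, 0, 42 → max 42
Option 2 regrets: 52, 6, 27, 3 → max 52
Option 3 regrets: 59, 20, 51, 0 → max 59
Option 4 regrets: 0, 19, 54, 9 → max 54
Option 5 regrets: 52, 0, 59, 19 → max 59
Option 6 regrets: 30, 51, 35, 17 → max 51
Smallest max regret = 42 → Option 1.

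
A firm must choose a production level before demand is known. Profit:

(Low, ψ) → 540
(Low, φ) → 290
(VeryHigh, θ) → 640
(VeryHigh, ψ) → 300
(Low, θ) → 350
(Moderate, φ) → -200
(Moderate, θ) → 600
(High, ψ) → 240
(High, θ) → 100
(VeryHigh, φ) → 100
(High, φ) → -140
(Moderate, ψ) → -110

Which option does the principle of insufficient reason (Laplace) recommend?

Row averages: Low=1180/3, Moderate=290/3, High=200/3, VeryHigh=1040/3
Highest average = 1180/3 → Low.

Low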